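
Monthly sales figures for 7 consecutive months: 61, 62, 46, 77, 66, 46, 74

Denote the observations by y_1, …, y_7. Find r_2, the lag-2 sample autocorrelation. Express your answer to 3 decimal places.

-0.267

Mean ȳ = (61 + 62 + 46 + 77 + 66 + 46 + 74)/7 = 61.7143
Σ(y_t−ȳ)(y_{t+2}−ȳ) = (11.2245) + (4.3673) + (-67.3469) + (-240.2041) + (52.6531) = -239.3061
Denominator Σ(y_t−ȳ)² = 897.4286
r_2 = -239.3061 / 897.4286 = -0.267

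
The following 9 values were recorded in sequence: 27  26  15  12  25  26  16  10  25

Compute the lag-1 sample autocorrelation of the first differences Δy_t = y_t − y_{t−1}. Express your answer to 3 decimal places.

First differences Δy: -1, -11, -3, 13, 1, -10, -6, 15
Mean of differences = -0.2500
Numerator Σ(Δy_t−Δȳ)(Δy_{t+1}−Δȳ) = -26.0625
Denominator Σ(Δy_t−Δȳ)² = 661.5000
r_1(Δy) = -26.0625 / 661.5000 = -0.039

-0.039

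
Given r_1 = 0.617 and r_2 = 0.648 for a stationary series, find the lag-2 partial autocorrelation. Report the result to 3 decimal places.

0.432

φ_{22} = (r_2 − r_1²) / (1 − r_1²)
r_1² = (0.617)² = 0.380689
Numerator = 0.648 − 0.3807 = 0.2673; denominator = 1 − 0.3807 = 0.6193
φ_{22} = 0.2673 / 0.6193 = 0.432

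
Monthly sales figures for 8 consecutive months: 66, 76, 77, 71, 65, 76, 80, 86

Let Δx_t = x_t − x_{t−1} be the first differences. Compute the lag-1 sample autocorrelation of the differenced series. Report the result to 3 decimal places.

0.078

First differences Δx: 10, 1, -6, -6, 11, 4, 6
Mean of differences = 2.8571
Numerator Σ(Δx_t−Δx̄)(Δx_{t+1}−Δx̄) = 22.4082
Denominator Σ(Δx_t−Δx̄)² = 288.8571
r_1(Δx) = 22.4082 / 288.8571 = 0.078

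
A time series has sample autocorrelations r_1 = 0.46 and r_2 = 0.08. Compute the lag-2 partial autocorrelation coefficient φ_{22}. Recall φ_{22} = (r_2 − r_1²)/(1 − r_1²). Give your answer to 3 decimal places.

φ_{22} = (r_2 − r_1²) / (1 − r_1²)
r_1² = (0.46)² = 0.2116
Numerator = 0.08 − 0.2116 = -0.1316; denominator = 1 − 0.2116 = 0.7884
φ_{22} = -0.1316 / 0.7884 = -0.167

-0.167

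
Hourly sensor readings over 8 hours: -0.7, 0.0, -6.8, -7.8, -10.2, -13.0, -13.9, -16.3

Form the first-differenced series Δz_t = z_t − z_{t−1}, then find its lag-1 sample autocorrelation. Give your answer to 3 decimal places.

First differences Δz: 0.7, -6.8, -1.0, -2.4, -2.8, -0.9, -2.4
Mean of differences = -2.2286
Numerator Σ(Δz_t−Δz̄)(Δz_{t+1}−Δz̄) = -20.1037
Denominator Σ(Δz_t−Δz̄)² = 33.1343
r_1(Δz) = -20.1037 / 33.1343 = -0.607

-0.607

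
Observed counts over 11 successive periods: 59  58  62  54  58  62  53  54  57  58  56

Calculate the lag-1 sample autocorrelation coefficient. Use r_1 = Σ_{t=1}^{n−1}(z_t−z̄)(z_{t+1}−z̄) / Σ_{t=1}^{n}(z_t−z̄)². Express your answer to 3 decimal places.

-0.179

Mean z̄ = (59 + 58 + 62 + 54 + 58 + 62 + 53 + 54 + 57 + 58 + 56)/11 = 57.3636
Numerator Σ_{t=1}^{10}(z_t−z̄)(z_{t+1}−z̄) = -16.2231
Denominator Σ(z_t−z̄)² = 90.5455
r_1 = -16.2231 / 90.5455 = -0.179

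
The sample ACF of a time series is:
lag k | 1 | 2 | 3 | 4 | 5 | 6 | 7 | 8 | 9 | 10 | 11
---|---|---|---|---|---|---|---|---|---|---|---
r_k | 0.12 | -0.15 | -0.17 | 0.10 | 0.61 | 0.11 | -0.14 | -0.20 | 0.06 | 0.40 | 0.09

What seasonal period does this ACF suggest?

The largest autocorrelation is r_5 = 0.61, with a weaker echo at lag 10 (0.40); the remaining lags stay at or below 0.12.
The dominant spike at lag 5 indicates a seasonal period of 5.

5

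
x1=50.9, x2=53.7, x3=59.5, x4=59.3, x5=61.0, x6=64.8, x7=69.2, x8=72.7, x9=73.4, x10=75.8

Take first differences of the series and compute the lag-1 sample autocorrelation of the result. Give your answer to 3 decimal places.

-0.169

First differences Δx: 2.8, 5.8, -0.2, 1.7, 3.8, 4.4, 3.5, 0.7, 2.4
Mean of differences = 2.7667
Numerator Σ(Δx_t−Δx̄)(Δx_{t+1}−Δx̄) = -4.7078
Denominator Σ(Δx_t−Δx̄)² = 27.8200
r_1(Δx) = -4.7078 / 27.8200 = -0.169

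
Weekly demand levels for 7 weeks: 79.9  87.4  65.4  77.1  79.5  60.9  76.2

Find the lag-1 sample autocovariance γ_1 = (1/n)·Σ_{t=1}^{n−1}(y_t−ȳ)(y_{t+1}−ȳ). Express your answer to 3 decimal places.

Mean ȳ = (79.9 + 87.4 + 65.4 + 77.1 + 79.5 + 60.9 + 76.2)/7 = 75.2000
Σ_{t=1}^{6}(y_t−ȳ)(y_{t+1}−ȳ) = -148.4600
γ_1 = -148.4600 / 7 = -21.209

-21.209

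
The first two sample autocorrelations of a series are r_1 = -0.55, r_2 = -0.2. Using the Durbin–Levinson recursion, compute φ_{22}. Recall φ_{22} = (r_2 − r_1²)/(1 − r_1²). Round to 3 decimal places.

-0.720

φ_{22} = (r_2 − r_1²) / (1 − r_1²)
r_1² = (-0.55)² = 0.3025
Numerator = -0.2 − 0.3025 = -0.5025; denominator = 1 − 0.3025 = 0.6975
φ_{22} = -0.5025 / 0.6975 = -0.720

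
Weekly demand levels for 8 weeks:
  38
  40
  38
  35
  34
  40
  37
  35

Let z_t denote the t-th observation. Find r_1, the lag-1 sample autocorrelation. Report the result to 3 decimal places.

Mean z̄ = (38 + 40 + 38 + 35 + 34 + 40 + 37 + 35)/8 = 37.1250
Numerator Σ_{t=1}^{7}(z_t−z̄)(z_{t+1}−z̄) = 0.7344
Denominator Σ(z_t−z̄)² = 36.8750
r_1 = 0.7344 / 36.8750 = 0.020

0.020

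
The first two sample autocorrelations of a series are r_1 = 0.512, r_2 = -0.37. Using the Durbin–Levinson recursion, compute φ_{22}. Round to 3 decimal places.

φ_{22} = (r_2 − r_1²) / (1 − r_1²)
r_1² = (0.512)² = 0.262144
Numerator = -0.37 − 0.2621 = -0.6321; denominator = 1 − 0.2621 = 0.7379
φ_{22} = -0.6321 / 0.7379 = -0.857

-0.857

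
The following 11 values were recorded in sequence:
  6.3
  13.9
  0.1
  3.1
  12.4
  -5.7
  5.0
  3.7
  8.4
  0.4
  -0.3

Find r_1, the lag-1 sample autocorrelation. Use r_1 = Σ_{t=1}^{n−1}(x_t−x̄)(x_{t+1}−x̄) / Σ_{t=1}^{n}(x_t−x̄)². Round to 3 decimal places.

-0.343

Mean x̄ = (6.3 + 13.9 + 0.1 + 3.1 + 12.4 − 5.7 + 5.0 + 3.7 + 8.4 + 0.4 − 0.3)/11 = 4.3000
Numerator Σ_{t=1}^{10}(x_t−x̄)(x_{t+1}−x̄) = -114.7300
Denominator Σ(x_t−x̄)² = 334.8800
r_1 = -114.7300 / 334.8800 = -0.343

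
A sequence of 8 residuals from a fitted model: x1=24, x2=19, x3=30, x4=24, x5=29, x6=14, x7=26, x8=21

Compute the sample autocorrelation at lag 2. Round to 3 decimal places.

Mean x̄ = (24 + 19 + 30 + 24 + 29 + 14 + 26 + 21)/8 = 23.3750
Numerator Σ_{t=1}^{6}(x_t−x̄)(x_{t+2}−x̄) = 69.8438
Denominator Σ(x_t−x̄)² = 195.8750
r_2 = 69.8438 / 195.8750 = 0.357

0.357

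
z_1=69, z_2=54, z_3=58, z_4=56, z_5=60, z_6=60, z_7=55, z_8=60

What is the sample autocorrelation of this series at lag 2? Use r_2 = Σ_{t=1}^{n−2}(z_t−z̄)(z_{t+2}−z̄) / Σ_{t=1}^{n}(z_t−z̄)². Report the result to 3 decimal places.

Mean z̄ = (69 + 54 + 58 + 56 + 60 + 60 + 55 + 60)/8 = 59.0000
Deviations from mean: 10.0000, -5.0000, -1.0000, -3.0000, 1.0000, 1.0000, -4.0000, 1.0000
Numerator Σ_{t=1}^{6}(z_t−z̄)(z_{t+2}−z̄) = -2.0000
Denominator Σ(z_t−z̄)² = 154.0000
r_2 = -2.0000 / 154.0000 = -0.013

-0.013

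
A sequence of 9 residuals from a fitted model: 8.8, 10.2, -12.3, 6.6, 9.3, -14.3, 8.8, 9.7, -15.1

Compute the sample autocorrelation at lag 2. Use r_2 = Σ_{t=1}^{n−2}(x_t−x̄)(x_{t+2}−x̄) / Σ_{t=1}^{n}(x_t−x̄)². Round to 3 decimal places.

Mean x̄ = (8.8 + 10.2 − 12.3 + 6.6 + 9.3 − 14.3 + 8.8 + 9.7 − 15.1)/9 = 1.3000
Σ(x_t−x̄)(x_{t+2}−x̄) = (-102.0000) + (47.1700) + (-108.8000) + (-82.6800) + (60.0000) + (-131.0400) + (-123.0000) = -440.3500
Denominator Σ(x_t−x̄)² = 1051.6400
r_2 = -440.3500 / 1051.6400 = -0.419

-0.419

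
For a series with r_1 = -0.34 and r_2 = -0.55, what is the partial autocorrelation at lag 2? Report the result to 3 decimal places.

-0.753

φ_{22} = (r_2 − r_1²) / (1 − r_1²)
r_1² = (-0.34)² = 0.1156
Numerator = -0.55 − 0.1156 = -0.6656; denominator = 1 − 0.1156 = 0.8844
φ_{22} = -0.6656 / 0.8844 = -0.753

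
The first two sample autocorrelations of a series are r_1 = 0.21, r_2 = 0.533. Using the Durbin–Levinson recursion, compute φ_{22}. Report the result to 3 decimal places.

φ_{22} = (r_2 − r_1²) / (1 − r_1²)
r_1² = (0.21)² = 0.0441
Numerator = 0.533 − 0.0441 = 0.4889; denominator = 1 − 0.0441 = 0.9559
φ_{22} = 0.4889 / 0.9559 = 0.511

0.511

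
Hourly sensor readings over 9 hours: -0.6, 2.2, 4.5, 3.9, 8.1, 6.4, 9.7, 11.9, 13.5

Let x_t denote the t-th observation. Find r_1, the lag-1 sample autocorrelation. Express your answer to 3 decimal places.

0.555

Mean x̄ = (-0.6 + 2.2 + 4.5 + 3.9 + 8.1 + 6.4 + 9.7 + 11.9 + 13.5)/9 = 6.6222
Numerator Σ_{t=1}^{8}(x_t−x̄)(x_{t+1}−x̄) = 94.6084
Denominator Σ(x_t−x̄)² = 170.4956
r_1 = 94.6084 / 170.4956 = 0.555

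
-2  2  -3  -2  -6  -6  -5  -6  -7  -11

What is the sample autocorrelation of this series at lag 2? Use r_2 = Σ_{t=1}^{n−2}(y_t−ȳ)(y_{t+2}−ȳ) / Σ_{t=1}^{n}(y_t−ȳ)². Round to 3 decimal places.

0.248

Mean ȳ = (-2 + 2 − 3 − 2 − 6 − 6 − 5 − 6 − 7 − 11)/10 = -4.6000
Numerator Σ_{t=1}^{8}(y_t−ȳ)(y_{t+2}−ȳ) = 27.8800
Denominator Σ(y_t−ȳ)² = 112.4000
r_2 = 27.8800 / 112.4000 = 0.248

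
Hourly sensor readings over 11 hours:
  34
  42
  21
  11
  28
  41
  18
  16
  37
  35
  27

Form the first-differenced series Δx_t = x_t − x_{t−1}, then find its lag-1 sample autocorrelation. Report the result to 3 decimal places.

First differences Δx: 8, -21, -10, 17, 13, -23, -2, 21, -2, -8
Mean of differences = -0.7000
Numerator Σ(Δx_t−Δx̄)(Δx_{t+1}−Δx̄) = -233.3900
Denominator Σ(Δx_t−Δx̄)² = 2100.1000
r_1(Δx) = -233.3900 / 2100.1000 = -0.111

-0.111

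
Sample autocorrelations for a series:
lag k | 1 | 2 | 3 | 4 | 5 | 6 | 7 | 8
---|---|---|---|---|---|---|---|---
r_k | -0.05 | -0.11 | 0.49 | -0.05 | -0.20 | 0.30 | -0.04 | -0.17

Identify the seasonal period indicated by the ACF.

3

The largest autocorrelation is r_3 = 0.49, with a weaker echo at lag 6 (0.30); the remaining lags stay at or below -0.04.
The dominant spike at lag 3 indicates a seasonal period of 3.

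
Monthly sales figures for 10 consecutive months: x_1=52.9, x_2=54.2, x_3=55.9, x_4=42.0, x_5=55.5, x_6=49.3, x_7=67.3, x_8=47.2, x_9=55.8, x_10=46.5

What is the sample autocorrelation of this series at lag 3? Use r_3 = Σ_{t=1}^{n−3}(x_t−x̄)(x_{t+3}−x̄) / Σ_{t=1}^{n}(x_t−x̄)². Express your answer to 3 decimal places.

-0.643

Mean x̄ = (52.9 + 54.2 + 55.9 + 42.0 + 55.5 + 49.3 + 67.3 + 47.2 + 55.8 + 46.5)/10 = 52.6600
Numerator Σ_{t=1}^{7}(x_t−x̄)(x_{t+3}−x̄) = -281.3728
Denominator Σ(x_t−x̄)² = 437.8640
r_3 = -281.3728 / 437.8640 = -0.643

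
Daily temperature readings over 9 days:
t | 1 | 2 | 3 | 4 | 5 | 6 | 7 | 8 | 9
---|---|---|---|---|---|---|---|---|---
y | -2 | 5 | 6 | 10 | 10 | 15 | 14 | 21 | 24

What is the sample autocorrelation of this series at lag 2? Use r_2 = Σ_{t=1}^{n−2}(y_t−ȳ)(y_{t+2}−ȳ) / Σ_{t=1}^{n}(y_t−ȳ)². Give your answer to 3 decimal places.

0.282

Mean ȳ = (-2 + 5 + 6 + 10 + 10 + 15 + 14 + 21 + 24)/9 = 11.4444
Σ(y_t−ȳ)(y_{t+2}−ȳ) = (73.1975) + (9.3086) + (7.8642) + (-5.1358) + (-3.6914) + (33.9753) + (32.0864) = 147.6049
Denominator Σ(y_t−ȳ)² = 524.2222
r_2 = 147.6049 / 524.2222 = 0.282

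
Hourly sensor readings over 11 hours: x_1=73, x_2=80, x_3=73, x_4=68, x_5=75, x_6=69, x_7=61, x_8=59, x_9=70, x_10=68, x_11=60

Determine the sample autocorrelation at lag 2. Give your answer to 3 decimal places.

Mean x̄ = (73 + 80 + 73 + 68 + 75 + 69 + 61 + 59 + 70 + 68 + 60)/11 = 68.7273
Numerator Σ_{t=1}^{9}(x_t−x̄)(x_{t+2}−x̄) = -28.3306
Denominator Σ(x_t−x̄)² = 436.1818
r_2 = -28.3306 / 436.1818 = -0.065

-0.065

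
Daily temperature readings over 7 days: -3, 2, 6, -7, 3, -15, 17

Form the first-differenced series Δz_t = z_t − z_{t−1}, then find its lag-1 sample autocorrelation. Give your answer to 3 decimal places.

First differences Δz: 5, 4, -13, 10, -18, 32
Mean of differences = 3.3333
Numerator Σ(Δz_t−Δz̄)(Δz_{t+1}−Δz̄) = -872.4444
Denominator Σ(Δz_t−Δz̄)² = 1591.3333
r_1(Δz) = -872.4444 / 1591.3333 = -0.548

-0.548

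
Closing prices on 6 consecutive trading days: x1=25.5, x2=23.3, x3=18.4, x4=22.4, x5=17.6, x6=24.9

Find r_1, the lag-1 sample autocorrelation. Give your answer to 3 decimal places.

Mean x̄ = (25.5 + 23.3 + 18.4 + 22.4 + 17.6 + 24.9)/6 = 22.0167
Σ(x_t−x̄)(x_{t+1}−x̄) = (4.4703) + (-4.6414) + (-1.3864) + (-1.6931) + (-12.7347) = -15.9853
Denominator Σ(x_t−x̄)² = 54.8283
r_1 = -15.9853 / 54.8283 = -0.292

-0.292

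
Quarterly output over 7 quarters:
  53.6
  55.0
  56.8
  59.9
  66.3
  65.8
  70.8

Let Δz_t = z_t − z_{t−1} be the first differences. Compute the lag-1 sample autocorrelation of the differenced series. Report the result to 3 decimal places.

First differences Δz: 1.4, 1.8, 3.1, 6.4, -0.5, 5.0
Mean of differences = 2.8667
Numerator Σ(Δz_t−Δz̄)(Δz_{t+1}−Δz̄) = -16.9378
Denominator Σ(Δz_t−Δz̄)² = 31.7133
r_1(Δz) = -16.9378 / 31.7133 = -0.534

-0.534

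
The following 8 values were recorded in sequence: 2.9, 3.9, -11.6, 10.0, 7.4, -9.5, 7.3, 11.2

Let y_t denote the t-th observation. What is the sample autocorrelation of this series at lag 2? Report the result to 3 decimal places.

-0.444

Mean ȳ = (2.9 + 3.9 − 11.6 + 10.0 + 7.4 − 9.5 + 7.3 + 11.2)/8 = 2.7000
Σ(y_t−ȳ)(y_{t+2}−ȳ) = (-2.8600) + (8.7600) + (-67.2100) + (-89.0600) + (21.6200) + (-103.7000) = -232.4500
Denominator Σ(y_t−ȳ)² = 523.6000
r_2 = -232.4500 / 523.6000 = -0.444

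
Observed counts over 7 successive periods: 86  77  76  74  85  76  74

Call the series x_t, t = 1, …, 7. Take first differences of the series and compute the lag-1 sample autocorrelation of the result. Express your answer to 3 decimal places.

-0.366

First differences Δx: -9, -1, -2, 11, -9, -2
Mean of differences = -2.0000
Numerator Σ(Δx_t−Δx̄)(Δx_{t+1}−Δx̄) = -98.0000
Denominator Σ(Δx_t−Δx̄)² = 268.0000
r_1(Δx) = -98.0000 / 268.0000 = -0.366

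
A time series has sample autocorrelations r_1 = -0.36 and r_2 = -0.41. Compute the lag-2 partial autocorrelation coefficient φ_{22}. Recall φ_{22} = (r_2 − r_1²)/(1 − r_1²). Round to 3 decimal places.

-0.620

φ_{22} = (r_2 − r_1²) / (1 − r_1²)
r_1² = (-0.36)² = 0.1296
Numerator = -0.41 − 0.1296 = -0.5396; denominator = 1 − 0.1296 = 0.8704
φ_{22} = -0.5396 / 0.8704 = -0.620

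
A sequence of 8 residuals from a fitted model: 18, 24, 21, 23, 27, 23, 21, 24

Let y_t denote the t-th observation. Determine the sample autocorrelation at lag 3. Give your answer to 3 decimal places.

Mean ȳ = (18 + 24 + 21 + 23 + 27 + 23 + 21 + 24)/8 = 22.6250
Deviations from mean: -4.6250, 1.3750, -1.6250, 0.3750, 4.3750, 0.3750, -1.6250, 1.3750
Σ(y_t−ȳ)(y_{t+3}−ȳ) = (-1.7344) + (6.0156) + (-0.6094) + (-0.6094) + (6.0156) = 9.0781
Denominator Σ(y_t−ȳ)² = 49.8750
r_3 = 9.0781 / 49.8750 = 0.182

0.182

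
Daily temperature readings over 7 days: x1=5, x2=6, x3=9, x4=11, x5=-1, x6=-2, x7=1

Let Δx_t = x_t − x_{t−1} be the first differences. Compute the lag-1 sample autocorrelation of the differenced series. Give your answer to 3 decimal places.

First differences Δx: 1, 3, 2, -12, -1, 3
Mean of differences = -0.6667
Numerator Σ(Δx_t−Δx̄)(Δx_{t+1}−Δx̄) = -11.7778
Denominator Σ(Δx_t−Δx̄)² = 165.3333
r_1(Δx) = -11.7778 / 165.3333 = -0.071

-0.071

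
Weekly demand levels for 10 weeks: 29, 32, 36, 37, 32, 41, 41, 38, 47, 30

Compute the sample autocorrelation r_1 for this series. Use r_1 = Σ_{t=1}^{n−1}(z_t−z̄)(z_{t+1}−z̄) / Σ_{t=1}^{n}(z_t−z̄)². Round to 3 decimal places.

-0.034

Mean z̄ = (29 + 32 + 36 + 37 + 32 + 41 + 41 + 38 + 47 + 30)/10 = 36.3000
Numerator Σ_{t=1}^{9}(z_t−z̄)(z_{t+1}−z̄) = -9.8900
Denominator Σ(z_t−z̄)² = 292.1000
r_1 = -9.8900 / 292.1000 = -0.034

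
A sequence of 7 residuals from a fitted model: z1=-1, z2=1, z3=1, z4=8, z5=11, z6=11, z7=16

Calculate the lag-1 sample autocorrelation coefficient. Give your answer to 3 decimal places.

0.533

Mean z̄ = (-1 + 1 + 1 + 8 + 11 + 11 + 16)/7 = 6.7143
Numerator Σ_{t=1}^{6}(z_t−z̄)(z_{t+1}−z̄) = 133.0612
Denominator Σ(z_t−z̄)² = 249.4286
r_1 = 133.0612 / 249.4286 = 0.533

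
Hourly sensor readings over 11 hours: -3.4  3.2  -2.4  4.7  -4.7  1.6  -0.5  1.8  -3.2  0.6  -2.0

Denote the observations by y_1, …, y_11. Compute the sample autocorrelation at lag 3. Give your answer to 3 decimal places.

Mean ȳ = (-3.4 + 3.2 − 2.4 + 4.7 − 4.7 + 1.6 − 0.5 + 1.8 − 3.2 + 0.6 − 2.0)/11 = -0.3909
Numerator Σ_{t=1}^{8}(y_t−ȳ)(y_{t+3}−ȳ) = -54.0148
Denominator Σ(y_t−ȳ)² = 90.7091
r_3 = -54.0148 / 90.7091 = -0.595

-0.595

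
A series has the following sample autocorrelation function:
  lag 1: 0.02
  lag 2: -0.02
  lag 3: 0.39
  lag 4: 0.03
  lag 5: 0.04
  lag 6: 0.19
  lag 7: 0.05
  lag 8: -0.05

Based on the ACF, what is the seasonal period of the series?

The largest autocorrelation is r_3 = 0.39, with a weaker echo at lag 6 (0.19); the remaining lags stay at or below 0.05.
The dominant spike at lag 3 indicates a seasonal period of 3.

3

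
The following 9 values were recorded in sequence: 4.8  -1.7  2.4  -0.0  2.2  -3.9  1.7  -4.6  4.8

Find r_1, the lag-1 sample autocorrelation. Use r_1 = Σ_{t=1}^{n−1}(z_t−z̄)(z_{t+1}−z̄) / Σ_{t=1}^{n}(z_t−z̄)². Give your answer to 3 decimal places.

-0.581

Mean z̄ = (4.8 − 1.7 + 2.4 − 0.0 + 2.2 − 3.9 + 1.7 − 4.6 + 4.8)/9 = 0.6333
Numerator Σ_{t=1}^{8}(z_t−z̄)(z_{t+1}−z̄) = -55.2811
Denominator Σ(z_t−z̄)² = 95.2200
r_1 = -55.2811 / 95.2200 = -0.581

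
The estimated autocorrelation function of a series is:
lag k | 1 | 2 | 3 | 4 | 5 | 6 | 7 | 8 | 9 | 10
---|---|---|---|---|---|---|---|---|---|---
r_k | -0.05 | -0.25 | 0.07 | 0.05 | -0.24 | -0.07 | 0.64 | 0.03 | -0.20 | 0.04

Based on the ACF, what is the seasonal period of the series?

The largest autocorrelation is r_7 = 0.64; the remaining lags stay at or below 0.07.
The dominant spike at lag 7 indicates a seasonal period of 7.

7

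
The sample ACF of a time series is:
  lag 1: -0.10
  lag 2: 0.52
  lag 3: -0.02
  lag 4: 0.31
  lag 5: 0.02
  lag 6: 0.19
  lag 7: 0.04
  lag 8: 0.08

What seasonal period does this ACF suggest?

2

The largest autocorrelation is r_2 = 0.52, with weaker echoes at lags 4 (0.31) and 6 (0.19); the remaining lags stay at or below 0.08.
The dominant spike at lag 2 indicates a seasonal period of 2.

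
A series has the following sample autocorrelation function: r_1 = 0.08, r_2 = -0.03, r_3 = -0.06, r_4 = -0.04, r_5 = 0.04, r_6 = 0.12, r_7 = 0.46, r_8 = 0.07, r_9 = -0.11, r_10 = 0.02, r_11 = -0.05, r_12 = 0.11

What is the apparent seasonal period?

7

The largest autocorrelation is r_7 = 0.46; the remaining lags stay at or below 0.12.
The dominant spike at lag 7 indicates a seasonal period of 7.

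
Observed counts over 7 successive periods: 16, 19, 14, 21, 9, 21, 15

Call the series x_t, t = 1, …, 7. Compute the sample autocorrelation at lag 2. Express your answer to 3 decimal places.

Mean x̄ = (16 + 19 + 14 + 21 + 9 + 21 + 15)/7 = 16.4286
Σ(x_t−x̄)(x_{t+2}−x̄) = (1.0408) + (11.7551) + (18.0408) + (20.8980) + (10.6122) = 62.3469
Denominator Σ(x_t−x̄)² = 111.7143
r_2 = 62.3469 / 111.7143 = 0.558

0.558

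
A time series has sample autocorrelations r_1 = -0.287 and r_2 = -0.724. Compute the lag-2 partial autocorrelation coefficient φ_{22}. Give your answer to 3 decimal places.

-0.879

φ_{22} = (r_2 − r_1²) / (1 − r_1²)
r_1² = (-0.287)² = 0.082369
Numerator = -0.724 − 0.0824 = -0.8064; denominator = 1 − 0.0824 = 0.9176
φ_{22} = -0.8064 / 0.9176 = -0.879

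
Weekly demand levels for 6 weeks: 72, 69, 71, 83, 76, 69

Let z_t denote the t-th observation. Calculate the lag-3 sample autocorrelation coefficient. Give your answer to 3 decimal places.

-0.099

Mean z̄ = (72 + 69 + 71 + 83 + 76 + 69)/6 = 73.3333
Deviations from mean: -1.3333, -4.3333, -2.3333, 9.6667, 2.6667, -4.3333
Σ(z_t−z̄)(z_{t+3}−z̄) = (-12.8889) + (-11.5556) + (10.1111) = -14.3333
Denominator Σ(z_t−z̄)² = 145.3333
r_3 = -14.3333 / 145.3333 = -0.099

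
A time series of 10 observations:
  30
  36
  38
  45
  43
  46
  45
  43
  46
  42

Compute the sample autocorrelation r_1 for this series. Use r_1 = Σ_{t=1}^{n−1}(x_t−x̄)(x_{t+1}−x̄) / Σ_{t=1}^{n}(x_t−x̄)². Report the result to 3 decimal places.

Mean x̄ = (30 + 36 + 38 + 45 + 43 + 46 + 45 + 43 + 46 + 42)/10 = 41.4000
Numerator Σ_{t=1}^{9}(x_t−x̄)(x_{t+1}−x̄) = 113.2400
Denominator Σ(x_t−x̄)² = 244.4000
r_1 = 113.2400 / 244.4000 = 0.463

0.463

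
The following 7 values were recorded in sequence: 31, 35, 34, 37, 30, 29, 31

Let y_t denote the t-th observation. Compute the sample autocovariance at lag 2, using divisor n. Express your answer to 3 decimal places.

Mean ȳ = (31 + 35 + 34 + 37 + 30 + 29 + 31)/7 = 32.4286
Σ_{t=1}^{5}(y_t−ȳ)(y_{t+2}−ȳ) = -6.5102
γ_2 = -6.5102 / 7 = -0.930

-0.930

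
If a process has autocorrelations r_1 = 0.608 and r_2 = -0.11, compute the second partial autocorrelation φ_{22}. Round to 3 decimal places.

φ_{22} = (r_2 − r_1²) / (1 − r_1²)
r_1² = (0.608)² = 0.369664
Numerator = -0.11 − 0.3697 = -0.4797; denominator = 1 − 0.3697 = 0.6303
φ_{22} = -0.4797 / 0.6303 = -0.761

-0.761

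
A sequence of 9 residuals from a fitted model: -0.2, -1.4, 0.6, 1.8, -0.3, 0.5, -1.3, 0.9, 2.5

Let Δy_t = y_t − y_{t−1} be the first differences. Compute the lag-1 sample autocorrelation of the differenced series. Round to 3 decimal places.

First differences Δy: -1.2, 2.0, 1.2, -2.1, 0.8, -1.8, 2.2, 1.6
Mean of differences = 0.3375
Numerator Σ(Δy_t−Δȳ)(Δy_{t+1}−Δȳ) = -6.9702
Denominator Σ(Δy_t−Δȳ)² = 21.6588
r_1(Δy) = -6.9702 / 21.6588 = -0.322

-0.322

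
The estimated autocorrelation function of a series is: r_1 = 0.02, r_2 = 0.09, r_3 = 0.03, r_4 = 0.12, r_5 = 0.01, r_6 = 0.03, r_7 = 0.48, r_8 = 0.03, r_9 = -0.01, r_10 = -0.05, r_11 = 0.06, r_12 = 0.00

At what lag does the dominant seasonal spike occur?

The largest autocorrelation is r_7 = 0.48; the remaining lags stay at or below 0.12.
The dominant spike at lag 7 indicates a seasonal period of 7.

7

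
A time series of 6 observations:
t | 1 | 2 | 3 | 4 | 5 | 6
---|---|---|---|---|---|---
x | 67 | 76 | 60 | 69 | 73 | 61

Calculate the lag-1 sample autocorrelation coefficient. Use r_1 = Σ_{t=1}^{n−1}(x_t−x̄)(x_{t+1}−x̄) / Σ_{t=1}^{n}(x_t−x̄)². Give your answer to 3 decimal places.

Mean x̄ = (67 + 76 + 60 + 69 + 73 + 61)/6 = 67.6667
Deviations from mean: -0.6667, 8.3333, -7.6667, 1.3333, 5.3333, -6.6667
Numerator Σ_{t=1}^{5}(x_t−x̄)(x_{t+1}−x̄) = -108.1111
Denominator Σ(x_t−x̄)² = 203.3333
r_1 = -108.1111 / 203.3333 = -0.532

-0.532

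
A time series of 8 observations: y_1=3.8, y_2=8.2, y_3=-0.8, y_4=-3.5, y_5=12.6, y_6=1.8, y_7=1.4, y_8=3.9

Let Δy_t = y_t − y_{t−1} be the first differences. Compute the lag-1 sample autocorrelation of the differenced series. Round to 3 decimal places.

-0.468

First differences Δy: 4.4, -9.0, -2.7, 16.1, -10.8, -0.4, 2.5
Mean of differences = 0.0143
Numerator Σ(Δy_t−Δȳ)(Δy_{t+1}−Δȳ) = -229.2331
Denominator Σ(Δy_t−Δȳ)² = 489.9086
r_1(Δy) = -229.2331 / 489.9086 = -0.468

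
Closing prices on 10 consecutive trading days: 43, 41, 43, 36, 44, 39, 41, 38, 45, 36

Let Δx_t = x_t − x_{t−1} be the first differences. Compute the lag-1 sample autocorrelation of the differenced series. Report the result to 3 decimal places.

-0.746

First differences Δx: -2, 2, -7, 8, -5, 2, -3, 7, -9
Mean of differences = -0.7778
Numerator Σ(Δx_t−Δx̄)(Δx_{t+1}−Δx̄) = -211.4938
Denominator Σ(Δx_t−Δx̄)² = 283.5556
r_1(Δx) = -211.4938 / 283.5556 = -0.746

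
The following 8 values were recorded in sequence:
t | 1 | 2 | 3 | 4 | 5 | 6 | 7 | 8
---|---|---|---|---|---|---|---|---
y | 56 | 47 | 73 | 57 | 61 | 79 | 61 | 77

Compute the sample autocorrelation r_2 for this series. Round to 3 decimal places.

0.135

Mean ȳ = (56 + 47 + 73 + 57 + 61 + 79 + 61 + 77)/8 = 63.8750
Σ(y_t−ȳ)(y_{t+2}−ȳ) = (-71.8594) + (116.0156) + (-26.2344) + (-103.9844) + (8.2656) + (198.5156) = 120.7188
Denominator Σ(y_t−ȳ)² = 894.8750
r_2 = 120.7188 / 894.8750 = 0.135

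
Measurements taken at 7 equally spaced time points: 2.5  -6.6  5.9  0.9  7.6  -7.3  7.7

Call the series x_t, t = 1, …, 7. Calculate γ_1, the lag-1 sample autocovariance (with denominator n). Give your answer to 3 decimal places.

Mean x̄ = (2.5 − 6.6 + 5.9 + 0.9 + 7.6 − 7.3 + 7.7)/7 = 1.5286
Σ_{t=1}^{6}(x_t−x̄)(x_{t+1}−x̄) = -158.0808
γ_1 = -158.0808 / 7 = -22.583

-22.583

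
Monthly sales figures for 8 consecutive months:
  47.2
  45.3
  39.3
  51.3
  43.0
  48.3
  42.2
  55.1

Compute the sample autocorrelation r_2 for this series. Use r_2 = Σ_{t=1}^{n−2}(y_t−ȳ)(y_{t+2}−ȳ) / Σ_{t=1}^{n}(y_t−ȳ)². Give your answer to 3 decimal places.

0.289

Mean ȳ = (47.2 + 45.3 + 39.3 + 51.3 + 43.0 + 48.3 + 42.2 + 55.1)/8 = 46.4625
Deviations from mean: 0.7375, -1.1625, -7.1625, 4.8375, -3.4625, 1.8375, -4.2625, 8.6375
Σ(y_t−ȳ)(y_{t+2}−ȳ) = (-5.2823) + (-5.6236) + (24.8002) + (8.8889) + (14.7589) + (15.8714) = 53.4134
Denominator Σ(y_t−ȳ)² = 184.7388
r_2 = 53.4134 / 184.7388 = 0.289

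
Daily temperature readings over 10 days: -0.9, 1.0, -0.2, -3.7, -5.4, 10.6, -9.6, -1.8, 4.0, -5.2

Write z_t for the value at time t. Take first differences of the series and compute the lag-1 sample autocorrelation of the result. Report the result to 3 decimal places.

First differences Δz: 1.9, -1.2, -3.5, -1.7, 16.0, -20.2, 7.8, 5.8, -9.2
Mean of differences = -0.4778
Numerator Σ(Δz_t−Δz̄)(Δz_{t+1}−Δz̄) = -507.0049
Denominator Σ(Δz_t−Δz̄)² = 861.2956
r_1(Δz) = -507.0049 / 861.2956 = -0.589

-0.589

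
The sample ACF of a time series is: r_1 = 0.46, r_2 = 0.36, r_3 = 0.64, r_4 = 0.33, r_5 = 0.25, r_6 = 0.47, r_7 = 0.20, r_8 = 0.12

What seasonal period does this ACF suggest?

3

The largest autocorrelation is r_3 = 0.64, with a weaker echo at lag 6 (0.47); the remaining lags stay at or below 0.46. The elevated value at lag 1 (0.46), dropping to 0.36 at lag 2, reflects decaying short-term dependence rather than seasonality.
The dominant spike at lag 3 indicates a seasonal period of 3.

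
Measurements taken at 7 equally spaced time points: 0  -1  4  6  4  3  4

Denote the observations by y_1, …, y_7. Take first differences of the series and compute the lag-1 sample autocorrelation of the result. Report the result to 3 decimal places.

-0.033

First differences Δy: -1, 5, 2, -2, -1, 1
Mean of differences = 0.6667
Numerator Σ(Δy_t−Δȳ)(Δy_{t+1}−Δȳ) = -1.1111
Denominator Σ(Δy_t−Δȳ)² = 33.3333
r_1(Δy) = -1.1111 / 33.3333 = -0.033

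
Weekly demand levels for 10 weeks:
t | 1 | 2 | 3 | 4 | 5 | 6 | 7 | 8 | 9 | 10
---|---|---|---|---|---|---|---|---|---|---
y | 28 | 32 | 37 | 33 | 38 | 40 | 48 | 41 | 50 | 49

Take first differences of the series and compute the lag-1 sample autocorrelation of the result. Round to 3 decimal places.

-0.730

First differences Δy: 4, 5, -4, 5, 2, 8, -7, 9, -1
Mean of differences = 2.3333
Numerator Σ(Δy_t−Δȳ)(Δy_{t+1}−Δȳ) = -169.4444
Denominator Σ(Δy_t−Δȳ)² = 232.0000
r_1(Δy) = -169.4444 / 232.0000 = -0.730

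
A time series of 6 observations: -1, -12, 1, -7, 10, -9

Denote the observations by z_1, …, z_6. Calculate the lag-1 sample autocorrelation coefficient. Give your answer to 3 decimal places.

Mean z̄ = (-1 − 12 + 1 − 7 + 10 − 9)/6 = -3.0000
Deviations from mean: 2.0000, -9.0000, 4.0000, -4.0000, 13.0000, -6.0000
Σ(z_t−z̄)(z_{t+1}−z̄) = (-18.0000) + (-36.0000) + (-16.0000) + (-52.0000) + (-78.0000) = -200.0000
Denominator Σ(z_t−z̄)² = 322.0000
r_1 = -200.0000 / 322.0000 = -0.621

-0.621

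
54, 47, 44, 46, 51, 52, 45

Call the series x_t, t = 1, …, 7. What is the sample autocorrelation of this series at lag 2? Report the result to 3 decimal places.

-0.558

Mean x̄ = (54 + 47 + 44 + 46 + 51 + 52 + 45)/7 = 48.4286
Deviations from mean: 5.5714, -1.4286, -4.4286, -2.4286, 2.5714, 3.5714, -3.4286
Numerator Σ_{t=1}^{5}(x_t−x̄)(x_{t+2}−x̄) = -50.0816
Denominator Σ(x_t−x̄)² = 89.7143
r_2 = -50.0816 / 89.7143 = -0.558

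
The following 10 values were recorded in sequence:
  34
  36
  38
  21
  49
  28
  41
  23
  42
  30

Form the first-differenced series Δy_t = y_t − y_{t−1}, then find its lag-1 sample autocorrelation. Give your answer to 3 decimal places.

First differences Δy: 2, 2, -17, 28, -21, 13, -18, 19, -12
Mean of differences = -0.4444
Numerator Σ(Δy_t−Δȳ)(Δy_{t+1}−Δȳ) = -2168.5309
Denominator Σ(Δy_t−Δȳ)² = 2518.2222
r_1(Δy) = -2168.5309 / 2518.2222 = -0.861

-0.861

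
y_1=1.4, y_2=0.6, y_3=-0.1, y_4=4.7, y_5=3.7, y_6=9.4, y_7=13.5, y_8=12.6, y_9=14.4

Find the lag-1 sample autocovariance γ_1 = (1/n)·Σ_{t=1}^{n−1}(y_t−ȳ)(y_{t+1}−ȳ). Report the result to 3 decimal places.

Mean ȳ = (1.4 + 0.6 − 0.1 + 4.7 + 3.7 + 9.4 + 13.5 + 12.6 + 14.4)/9 = 6.6889
Σ_{t=1}^{8}(y_t−ȳ)(y_{t+1}−ȳ) = 189.1921
γ_1 = 189.1921 / 9 = 21.021

21.021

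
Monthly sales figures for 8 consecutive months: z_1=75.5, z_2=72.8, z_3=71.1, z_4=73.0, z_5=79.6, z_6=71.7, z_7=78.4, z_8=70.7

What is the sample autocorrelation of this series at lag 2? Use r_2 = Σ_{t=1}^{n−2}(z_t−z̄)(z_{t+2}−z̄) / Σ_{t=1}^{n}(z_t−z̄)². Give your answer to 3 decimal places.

Mean z̄ = (75.5 + 72.8 + 71.1 + 73.0 + 79.6 + 71.7 + 78.4 + 70.7)/8 = 74.1000
Deviations from mean: 1.4000, -1.3000, -3.0000, -1.1000, 5.5000, -2.4000, 4.3000, -3.4000
Σ(z_t−z̄)(z_{t+2}−z̄) = (-4.2000) + (1.4300) + (-16.5000) + (2.6400) + (23.6500) + (8.1600) = 15.1800
Denominator Σ(z_t−z̄)² = 79.9200
r_2 = 15.1800 / 79.9200 = 0.190

0.190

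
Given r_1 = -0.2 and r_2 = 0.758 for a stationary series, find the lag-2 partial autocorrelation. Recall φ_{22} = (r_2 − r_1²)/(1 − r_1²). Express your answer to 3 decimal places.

φ_{22} = (r_2 − r_1²) / (1 − r_1²)
r_1² = (-0.2)² = 0.04
Numerator = 0.758 − 0.0400 = 0.7180; denominator = 1 − 0.0400 = 0.9600
φ_{22} = 0.7180 / 0.9600 = 0.748

0.748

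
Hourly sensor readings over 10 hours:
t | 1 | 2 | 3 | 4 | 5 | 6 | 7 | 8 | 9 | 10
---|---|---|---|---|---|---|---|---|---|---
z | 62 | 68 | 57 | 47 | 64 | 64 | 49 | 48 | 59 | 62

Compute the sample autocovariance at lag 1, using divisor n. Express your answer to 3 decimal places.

Mean z̄ = (62 + 68 + 57 + 47 + 64 + 64 + 49 + 48 + 59 + 62)/10 = 58.0000
Σ_{t=1}^{9}(z_t−z̄)(z_{t+1}−z̄) = 41.0000
γ_1 = 41.0000 / 10 = 4.100

4.100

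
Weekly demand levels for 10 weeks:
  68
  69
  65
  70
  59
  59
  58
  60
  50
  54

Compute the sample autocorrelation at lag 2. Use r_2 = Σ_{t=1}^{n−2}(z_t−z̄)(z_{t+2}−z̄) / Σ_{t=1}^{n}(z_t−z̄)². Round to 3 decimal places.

0.304

Mean z̄ = (68 + 69 + 65 + 70 + 59 + 59 + 58 + 60 + 50 + 54)/10 = 61.2000
Numerator Σ_{t=1}^{8}(z_t−z̄)(z_{t+2}−z̄) = 120.9200
Denominator Σ(z_t−z̄)² = 397.6000
r_2 = 120.9200 / 397.6000 = 0.304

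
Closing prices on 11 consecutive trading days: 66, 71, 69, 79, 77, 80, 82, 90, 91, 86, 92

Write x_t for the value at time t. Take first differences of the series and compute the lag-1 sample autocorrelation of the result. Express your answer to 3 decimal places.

First differences Δx: 5, -2, 10, -2, 3, 2, 8, 1, -5, 6
Mean of differences = 2.6000
Numerator Σ(Δx_t−Δx̄)(Δx_{t+1}−Δx̄) = -106.7600
Denominator Σ(Δx_t−Δx̄)² = 204.4000
r_1(Δx) = -106.7600 / 204.4000 = -0.522

-0.522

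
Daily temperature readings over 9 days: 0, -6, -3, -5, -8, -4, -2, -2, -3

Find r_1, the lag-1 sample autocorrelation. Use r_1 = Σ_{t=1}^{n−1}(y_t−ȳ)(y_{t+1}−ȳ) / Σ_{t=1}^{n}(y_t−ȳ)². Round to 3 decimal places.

Mean ȳ = (0 − 6 − 3 − 5 − 8 − 4 − 2 − 2 − 3)/9 = -3.6667
Numerator Σ_{t=1}^{8}(y_t−ȳ)(y_{t+1}−ȳ) = -0.4444
Denominator Σ(y_t−ȳ)² = 46.0000
r_1 = -0.4444 / 46.0000 = -0.010

-0.010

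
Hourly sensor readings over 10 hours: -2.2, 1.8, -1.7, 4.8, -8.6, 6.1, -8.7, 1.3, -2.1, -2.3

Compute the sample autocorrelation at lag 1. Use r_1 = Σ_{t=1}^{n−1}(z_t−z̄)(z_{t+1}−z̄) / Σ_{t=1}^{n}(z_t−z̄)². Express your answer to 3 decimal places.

-0.826

Mean z̄ = (-2.2 + 1.8 − 1.7 + 4.8 − 8.6 + 6.1 − 8.7 + 1.3 − 2.1 − 2.3)/10 = -1.1600
Numerator Σ_{t=1}^{9}(z_t−z̄)(z_{t+1}−z̄) = -180.7816
Denominator Σ(z_t−z̄)² = 218.8040
r_1 = -180.7816 / 218.8040 = -0.826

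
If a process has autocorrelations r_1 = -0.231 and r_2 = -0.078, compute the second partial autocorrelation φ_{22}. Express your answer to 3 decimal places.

-0.139

φ_{22} = (r_2 − r_1²) / (1 − r_1²)
r_1² = (-0.231)² = 0.053361
Numerator = -0.078 − 0.0534 = -0.1314; denominator = 1 − 0.0534 = 0.9466
φ_{22} = -0.1314 / 0.9466 = -0.139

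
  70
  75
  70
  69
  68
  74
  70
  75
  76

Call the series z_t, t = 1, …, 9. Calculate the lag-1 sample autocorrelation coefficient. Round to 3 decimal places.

-0.005

Mean z̄ = (70 + 75 + 70 + 69 + 68 + 74 + 70 + 75 + 76)/9 = 71.8889
Numerator Σ_{t=1}^{8}(z_t−z̄)(z_{t+1}−z̄) = -0.3457
Denominator Σ(z_t−z̄)² = 74.8889
r_1 = -0.3457 / 74.8889 = -0.005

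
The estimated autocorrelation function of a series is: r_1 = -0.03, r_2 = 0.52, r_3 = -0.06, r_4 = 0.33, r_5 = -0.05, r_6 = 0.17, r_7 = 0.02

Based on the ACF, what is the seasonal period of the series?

The largest autocorrelation is r_2 = 0.52, with weaker echoes at lags 4 (0.33) and 6 (0.17); the remaining lags stay at or below 0.02.
The dominant spike at lag 2 indicates a seasonal period of 2.

2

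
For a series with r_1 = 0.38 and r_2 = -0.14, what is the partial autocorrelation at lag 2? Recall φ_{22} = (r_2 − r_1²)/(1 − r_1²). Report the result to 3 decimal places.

-0.332

φ_{22} = (r_2 − r_1²) / (1 − r_1²)
r_1² = (0.38)² = 0.1444
Numerator = -0.14 − 0.1444 = -0.2844; denominator = 1 − 0.1444 = 0.8556
φ_{22} = -0.2844 / 0.8556 = -0.332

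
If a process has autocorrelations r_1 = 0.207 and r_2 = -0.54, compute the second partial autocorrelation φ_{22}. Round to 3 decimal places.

φ_{22} = (r_2 − r_1²) / (1 − r_1²)
r_1² = (0.207)² = 0.042849
Numerator = -0.54 − 0.0428 = -0.5828; denominator = 1 − 0.0428 = 0.9572
φ_{22} = -0.5828 / 0.9572 = -0.609

-0.609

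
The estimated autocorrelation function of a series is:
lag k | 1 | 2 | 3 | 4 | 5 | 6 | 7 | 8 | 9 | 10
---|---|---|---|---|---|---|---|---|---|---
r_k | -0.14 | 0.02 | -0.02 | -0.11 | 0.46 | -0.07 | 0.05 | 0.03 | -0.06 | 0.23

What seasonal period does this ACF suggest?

The largest autocorrelation is r_5 = 0.46, with a weaker echo at lag 10 (0.23); the remaining lags stay at or below 0.05.
The dominant spike at lag 5 indicates a seasonal period of 5.

5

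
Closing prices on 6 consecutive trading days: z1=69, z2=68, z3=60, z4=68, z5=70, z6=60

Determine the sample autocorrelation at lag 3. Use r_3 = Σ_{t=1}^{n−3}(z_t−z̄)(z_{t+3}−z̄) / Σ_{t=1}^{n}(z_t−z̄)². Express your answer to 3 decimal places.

0.476

Mean z̄ = (69 + 68 + 60 + 68 + 70 + 60)/6 = 65.8333
Deviations from mean: 3.1667, 2.1667, -5.8333, 2.1667, 4.1667, -5.8333
Σ(z_t−z̄)(z_{t+3}−z̄) = (6.8611) + (9.0278) + (34.0278) = 49.9167
Denominator Σ(z_t−z̄)² = 104.8333
r_3 = 49.9167 / 104.8333 = 0.476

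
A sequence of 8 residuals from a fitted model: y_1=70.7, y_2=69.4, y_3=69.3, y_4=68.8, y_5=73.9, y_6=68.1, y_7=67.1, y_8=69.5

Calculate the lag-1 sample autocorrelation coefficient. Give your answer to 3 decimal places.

-0.200

Mean ȳ = (70.7 + 69.4 + 69.3 + 68.8 + 73.9 + 68.1 + 67.1 + 69.5)/8 = 69.6000
Deviations from mean: 1.1000, -0.2000, -0.3000, -0.8000, 4.3000, -1.5000, -2.5000, -0.1000
Numerator Σ_{t=1}^{7}(y_t−ȳ)(y_{t+1}−ȳ) = -5.8100
Denominator Σ(y_t−ȳ)² = 28.9800
r_1 = -5.8100 / 28.9800 = -0.200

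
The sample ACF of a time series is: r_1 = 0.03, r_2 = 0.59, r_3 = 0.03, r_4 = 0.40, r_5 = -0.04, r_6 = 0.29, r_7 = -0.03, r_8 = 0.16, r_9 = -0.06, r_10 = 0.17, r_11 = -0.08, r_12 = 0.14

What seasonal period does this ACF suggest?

The largest autocorrelation is r_2 = 0.59, with weaker echoes at lags 4 (0.40), 6 (0.29), 8 (0.16) and 10 (0.17); the remaining lags stay at or below 0.14.
The dominant spike at lag 2 indicates a seasonal period of 2.

2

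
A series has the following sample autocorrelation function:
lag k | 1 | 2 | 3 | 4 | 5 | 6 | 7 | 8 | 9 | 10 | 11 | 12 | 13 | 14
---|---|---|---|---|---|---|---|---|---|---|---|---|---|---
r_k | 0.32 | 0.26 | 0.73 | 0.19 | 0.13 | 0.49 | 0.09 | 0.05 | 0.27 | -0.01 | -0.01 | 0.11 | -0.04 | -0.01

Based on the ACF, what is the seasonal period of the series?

3

The largest autocorrelation is r_3 = 0.73, with a weaker echo at lag 6 (0.49); the remaining lags stay at or below 0.32. The elevated value at lag 1 (0.32), dropping to 0.26 at lag 2, reflects decaying short-term dependence rather than seasonality.
The dominant spike at lag 3 indicates a seasonal period of 3.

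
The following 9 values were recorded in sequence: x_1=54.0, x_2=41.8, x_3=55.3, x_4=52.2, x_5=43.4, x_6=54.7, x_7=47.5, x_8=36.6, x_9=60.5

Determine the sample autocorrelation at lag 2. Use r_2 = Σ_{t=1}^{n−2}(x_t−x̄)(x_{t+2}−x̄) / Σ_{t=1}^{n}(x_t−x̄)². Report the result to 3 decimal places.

-0.196

Mean x̄ = (54.0 + 41.8 + 55.3 + 52.2 + 43.4 + 54.7 + 47.5 + 36.6 + 60.5)/9 = 49.5556
Numerator Σ_{t=1}^{7}(x_t−x̄)(x_{t+2}−x̄) = -93.2273
Denominator Σ(x_t−x̄)² = 476.1022
r_2 = -93.2273 / 476.1022 = -0.196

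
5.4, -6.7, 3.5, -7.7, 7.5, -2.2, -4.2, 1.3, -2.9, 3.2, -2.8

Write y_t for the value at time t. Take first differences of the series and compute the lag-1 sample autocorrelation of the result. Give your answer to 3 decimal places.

First differences Δy: -12.1, 10.2, -11.2, 15.2, -9.7, -2.0, 5.5, -4.2, 6.1, -6.0
Mean of differences = -0.8200
Numerator Σ(Δy_t−Δȳ)(Δy_{t+1}−Δȳ) = -624.8144
Denominator Σ(Δy_t−Δȳ)² = 819.3960
r_1(Δy) = -624.8144 / 819.3960 = -0.763

-0.763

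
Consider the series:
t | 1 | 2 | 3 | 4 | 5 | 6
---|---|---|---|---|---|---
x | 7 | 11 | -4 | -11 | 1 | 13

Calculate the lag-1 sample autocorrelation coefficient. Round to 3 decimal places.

Mean x̄ = (7 + 11 − 4 − 11 + 1 + 13)/6 = 2.8333
Deviations from mean: 4.1667, 8.1667, -6.8333, -13.8333, -1.8333, 10.1667
Σ(x_t−x̄)(x_{t+1}−x̄) = (34.0278) + (-55.8056) + (94.5278) + (25.3611) + (-18.6389) = 79.4722
Denominator Σ(x_t−x̄)² = 428.8333
r_1 = 79.4722 / 428.8333 = 0.185

0.185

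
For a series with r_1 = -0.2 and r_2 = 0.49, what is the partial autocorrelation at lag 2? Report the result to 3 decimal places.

0.469

φ_{22} = (r_2 − r_1²) / (1 − r_1²)
r_1² = (-0.2)² = 0.04
Numerator = 0.49 − 0.0400 = 0.4500; denominator = 1 − 0.0400 = 0.9600
φ_{22} = 0.4500 / 0.9600 = 0.469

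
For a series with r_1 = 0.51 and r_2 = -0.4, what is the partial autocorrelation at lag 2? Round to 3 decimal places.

-0.892

φ_{22} = (r_2 − r_1²) / (1 − r_1²)
r_1² = (0.51)² = 0.2601
Numerator = -0.4 − 0.2601 = -0.6601; denominator = 1 − 0.2601 = 0.7399
φ_{22} = -0.6601 / 0.7399 = -0.892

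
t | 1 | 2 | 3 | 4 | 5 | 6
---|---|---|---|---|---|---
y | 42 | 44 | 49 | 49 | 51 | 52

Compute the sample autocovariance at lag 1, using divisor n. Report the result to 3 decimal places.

Mean ȳ = (42 + 44 + 49 + 49 + 51 + 52)/6 = 47.8333
Deviations: -5.8333, -3.8333, 1.1667, 1.1667, 3.1667, 4.1667
Σ_{t=1}^{5}(y_t−ȳ)(y_{t+1}−ȳ) = 36.1389
γ_1 = 36.1389 / 6 = 6.023

6.023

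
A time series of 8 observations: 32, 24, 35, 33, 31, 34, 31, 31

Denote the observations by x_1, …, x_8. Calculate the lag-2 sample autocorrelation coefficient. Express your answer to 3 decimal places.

-0.098

Mean x̄ = (32 + 24 + 35 + 33 + 31 + 34 + 31 + 31)/8 = 31.3750
Deviations from mean: 0.6250, -7.3750, 3.6250, 1.6250, -0.3750, 2.6250, -0.3750, -0.3750
Numerator Σ_{t=1}^{6}(x_t−x̄)(x_{t+2}−x̄) = -7.6563
Denominator Σ(x_t−x̄)² = 77.8750
r_2 = -7.6563 / 77.8750 = -0.098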